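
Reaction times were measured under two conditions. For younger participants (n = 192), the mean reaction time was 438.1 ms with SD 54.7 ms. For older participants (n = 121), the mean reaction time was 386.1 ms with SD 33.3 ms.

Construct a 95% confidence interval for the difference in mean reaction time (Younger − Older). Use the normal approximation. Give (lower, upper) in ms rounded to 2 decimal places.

(42.25, 61.75)

Per-group SEs: s₁/√n₁ = 54.7/√192 = 3.9476, s₂/√n₂ = 33.3/√121 = 3.0273.
Unpooled SE of the difference: √(15.58354576 + 9.16454529) = 4.9747.
Margin of error = z* · SE = 1.960 × 4.9747 = 9.7504.
x̄₁ − x̄₂ = 438.1 − 386.1 = 52.0000.
CI: 52.0000 ± 9.7504 = (42.25, 61.75).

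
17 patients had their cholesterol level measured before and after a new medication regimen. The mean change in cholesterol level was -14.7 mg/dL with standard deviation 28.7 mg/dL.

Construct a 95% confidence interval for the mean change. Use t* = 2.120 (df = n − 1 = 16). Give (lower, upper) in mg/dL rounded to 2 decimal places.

This is a matched-pairs design, so SE = s_d/√n = 28.7/√17 = 6.9608.
Margin = 2.120 × 6.9608 = 14.7569; the interval is -14.7 ± 14.7569 = (-29.46, 0.06).

(-29.46, 0.06)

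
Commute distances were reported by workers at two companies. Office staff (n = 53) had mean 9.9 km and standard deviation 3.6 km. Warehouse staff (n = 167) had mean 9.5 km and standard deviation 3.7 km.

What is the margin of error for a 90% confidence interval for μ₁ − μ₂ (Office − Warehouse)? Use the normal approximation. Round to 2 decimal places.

SE₁ = s₁/√n₁ = 3.6/√53 = 0.4945; SE₂ = 3.7/√167 = 0.2863.
Independent samples, unequal variances: SE_diff = √(SE₁² + SE₂²) = √(0.24453025 + 0.08196769) = 0.5714.
z* = 1.645, so margin of error = 1.645 × 0.5714 = 0.9400.

0.94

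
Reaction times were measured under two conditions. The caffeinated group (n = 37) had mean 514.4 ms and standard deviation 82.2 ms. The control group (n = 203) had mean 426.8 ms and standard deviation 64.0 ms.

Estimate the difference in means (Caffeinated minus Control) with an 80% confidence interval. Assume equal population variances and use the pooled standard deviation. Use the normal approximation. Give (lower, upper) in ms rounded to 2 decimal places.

Pooled variance s_p² = [36·82.2² + 202·64.0²] / (37+203−2) = 4498.4800, so s_p = 67.0707.
SE_diff = s_p·√(1/n₁ + 1/n₂) = 67.0707·√(1/37 + 1/203) = 11.9892.
z* = 1.282; margin = 1.282 × 11.9892 = 15.3702.
Difference = 514.4 − 426.8 = 87.6000.
87.6000 ± 15.3702 → (72.23, 102.97).

(72.23, 102.97)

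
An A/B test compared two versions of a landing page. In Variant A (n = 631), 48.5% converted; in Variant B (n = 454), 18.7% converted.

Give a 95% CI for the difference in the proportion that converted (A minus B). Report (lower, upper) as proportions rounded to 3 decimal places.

(0.245, 0.351)

The two standard errors are √(0.4850×0.5150/631) = 0.01990 and √(0.1870×0.8130/454) = 0.01830.
Because the samples are independent, SE_diff = √(0.01990² + 0.01830²) = 0.02704.
Using z* = 1.960 for 95%, ME = 1.960 × 0.02704 = 0.05300.
p̂₁ − p̂₂ = 0.2980; interval 0.2980 ± 0.05300 gives (0.245, 0.351).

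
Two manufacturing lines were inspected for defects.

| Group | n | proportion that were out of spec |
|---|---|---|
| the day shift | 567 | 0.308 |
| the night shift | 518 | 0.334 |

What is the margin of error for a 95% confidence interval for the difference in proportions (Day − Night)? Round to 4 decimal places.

0.0556

SE₁ = √(p̂₁(1−p̂₁)/n₁) = √(0.3080·0.6920/567) = 0.01939; SE₂ = √(0.3340·0.6660/518) = 0.02072.
Independent samples: SE of the difference = √(SE₁² + SE₂²) = √(0.0003759721 + 0.0004293184) = 0.02838.
z* for 95% confidence is 1.960, so the margin of error is 1.960 × 0.02838 = 0.05562.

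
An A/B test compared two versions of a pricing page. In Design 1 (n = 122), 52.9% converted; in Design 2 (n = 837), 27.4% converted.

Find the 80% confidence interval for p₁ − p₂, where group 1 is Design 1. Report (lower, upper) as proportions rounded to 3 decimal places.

(0.194, 0.316)

Each SE is √(p̂(1−p̂)/n): √(0.5290·0.4710/122) = 0.04519 and √(0.2740·0.7260/837) = 0.01542.
SE(p̂₁ − p̂₂) = √(SE₁² + SE₂²) = √(0.0020421361 + 0.0002377764) = 0.04775, since the two samples are independent.
At 80% confidence z* = 1.282; margin = 1.282 × 0.04775 = 0.06122.
The difference is 0.5290 − 0.2740 = 0.2550, so the interval is 0.2550 ± 0.06122 = (0.194, 0.316).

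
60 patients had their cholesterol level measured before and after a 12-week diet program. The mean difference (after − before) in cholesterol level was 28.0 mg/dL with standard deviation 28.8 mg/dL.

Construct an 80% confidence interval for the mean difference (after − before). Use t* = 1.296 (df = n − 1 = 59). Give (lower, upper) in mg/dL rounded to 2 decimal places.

Paired design: SE = s_d/√n = 28.8/√60 = 3.7181.
t* = 1.296; margin of error = 1.296 × 3.7181 = 4.8187.
28.0 ± 4.8187 → (23.18, 32.82).

(23.18, 32.82)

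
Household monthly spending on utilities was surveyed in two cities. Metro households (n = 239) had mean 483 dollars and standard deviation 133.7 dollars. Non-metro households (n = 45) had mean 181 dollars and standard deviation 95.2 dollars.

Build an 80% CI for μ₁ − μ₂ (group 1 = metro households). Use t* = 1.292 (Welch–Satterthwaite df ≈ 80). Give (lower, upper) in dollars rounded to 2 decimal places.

Standard errors of each mean: 133.7/√239 = 8.6483 and 95.2/√45 = 14.1916.
SE(x̄₁ − x̄₂) = √(8.6483² + 14.1916²) = 16.6191 for independent samples with unequal variances.
With t* = 1.292, the margin is 1.292 × 16.6191 = 21.4719.
x̄₁ − x̄₂ = 483 − 181 = 302.0000; the interval is 302.0000 ± 21.4719 = (280.53, 323.47).

(280.53, 323.47)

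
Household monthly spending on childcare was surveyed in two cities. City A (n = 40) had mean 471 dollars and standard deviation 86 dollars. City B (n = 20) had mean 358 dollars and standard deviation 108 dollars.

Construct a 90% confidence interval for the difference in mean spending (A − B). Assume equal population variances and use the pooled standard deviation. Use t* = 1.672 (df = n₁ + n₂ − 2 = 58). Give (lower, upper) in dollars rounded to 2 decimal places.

(70.06, 155.94)

Pooled variance s_p² = [39·86² + 19·108²] / (40+20−2) = 8794.1379, so s_p = 93.7771.
SE_diff = s_p·√(1/n₁ + 1/n₂) = 93.7771·√(1/40 + 1/20) = 25.6819.
t* = 1.672; margin = 1.672 × 25.6819 = 42.9401.
Difference = 471 − 358 = 113.0000.
113.0000 ± 42.9401 → (70.06, 155.94).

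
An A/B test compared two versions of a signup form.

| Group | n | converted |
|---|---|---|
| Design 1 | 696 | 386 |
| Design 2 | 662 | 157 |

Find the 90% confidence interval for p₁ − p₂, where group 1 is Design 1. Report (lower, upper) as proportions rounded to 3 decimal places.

p̂₁ = 386/696 = 0.5546 and p̂₂ = 157/662 = 0.2372.
SE₁ = √(p̂₁(1−p̂₁)/n₁) = √(0.5546·0.4454/696) = 0.01884; SE₂ = √(0.2372·0.7628/662) = 0.01653.
Independent samples: SE of the difference = √(SE₁² + SE₂²) = √(0.0003549456 + 0.0002732409) = 0.02506.
z* for 90% confidence is 1.645, so the margin of error is 1.645 × 0.02506 = 0.04122.
Point estimate p̂₁ − p̂₂ = 0.5546 − 0.2372 = 0.3174.
0.3174 ± 0.04122 → (0.276, 0.359).

(0.276, 0.359)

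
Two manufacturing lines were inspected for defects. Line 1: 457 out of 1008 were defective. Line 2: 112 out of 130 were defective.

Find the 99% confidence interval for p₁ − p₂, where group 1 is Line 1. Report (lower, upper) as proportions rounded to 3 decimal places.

Sample proportions: 457/1008 = 0.4534, 112/130 = 0.8615.
Each SE is √(p̂(1−p̂)/n): √(0.4534·0.5466/1008) = 0.01568 and √(0.8615·0.1385/130) = 0.03030.
SE(p̂₁ − p̂₂) = √(SE₁² + SE₂²) = √(0.0002458624 + 0.00091809) = 0.03412, since the two samples are independent.
At 99% confidence z* = 2.576; margin = 2.576 × 0.03412 = 0.08789.
The difference is 0.4534 − 0.8615 = -0.4081, so the interval is -0.4081 ± 0.08789 = (-0.496, -0.320).

(-0.496, -0.320)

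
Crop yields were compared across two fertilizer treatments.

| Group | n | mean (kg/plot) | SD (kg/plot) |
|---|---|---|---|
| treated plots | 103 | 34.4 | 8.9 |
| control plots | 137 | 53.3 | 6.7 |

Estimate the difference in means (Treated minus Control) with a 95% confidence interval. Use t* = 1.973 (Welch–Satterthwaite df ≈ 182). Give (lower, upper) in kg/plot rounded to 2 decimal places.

(-20.97, -16.83)

Per-group SEs: s₁/√n₁ = 8.9/√103 = 0.8769, s₂/√n₂ = 6.7/√137 = 0.5724.
Unpooled SE of the difference: √(0.76895361 + 0.32764176) = 1.0472.
Margin of error = t* · SE = 1.973 × 1.0472 = 2.0661.
x̄₁ − x̄₂ = 34.4 − 53.3 = -18.9000.
CI: -18.9000 ± 2.0661 = (-20.97, -16.83).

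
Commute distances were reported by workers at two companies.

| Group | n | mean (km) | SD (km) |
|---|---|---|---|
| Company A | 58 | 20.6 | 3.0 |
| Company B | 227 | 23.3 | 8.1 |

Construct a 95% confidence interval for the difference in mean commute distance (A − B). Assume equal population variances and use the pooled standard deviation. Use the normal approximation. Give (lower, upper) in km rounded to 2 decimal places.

s_p = √[((n₁−1)s₁² + (n₂−1)s₂²)/(n₁+n₂−2)] = √[(57·3.0² + 226·8.1²)/283] = 7.3626.
SE = 7.3626·√(1/58 + 1/227) = 1.0832.
With z* = 1.960, margin = 1.960 × 1.0832 = 2.1231.
x̄₁ − x̄₂ = 20.6 − 23.3 = -2.7000; interval -2.7000 ± 2.1231 = (-4.82, -0.58).

(-4.82, -0.58)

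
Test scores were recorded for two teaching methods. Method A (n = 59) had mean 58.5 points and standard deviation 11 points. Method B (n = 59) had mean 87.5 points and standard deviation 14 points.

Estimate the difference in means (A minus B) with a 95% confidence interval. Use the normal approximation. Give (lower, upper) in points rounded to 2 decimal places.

SE₁ = s₁/√n₁ = 11/√59 = 1.4321; SE₂ = 14/√59 = 1.8226.
Independent samples, unequal variances: SE_diff = √(SE₁² + SE₂²) = √(2.05091041 + 3.32187076) = 2.3179.
z* = 1.960, so margin of error = 1.960 × 2.3179 = 4.5431.
Difference in means = 58.5 − 87.5 = -29.0000.
-29.0000 ± 4.5431 → (-33.54, -24.46).

(-33.54, -24.46)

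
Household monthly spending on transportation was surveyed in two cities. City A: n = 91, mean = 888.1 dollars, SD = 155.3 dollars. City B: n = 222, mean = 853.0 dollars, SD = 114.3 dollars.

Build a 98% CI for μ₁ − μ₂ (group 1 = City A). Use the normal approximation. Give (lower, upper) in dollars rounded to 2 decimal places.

SE₁ = s₁/√n₁ = 155.3/√91 = 16.2799; SE₂ = 114.3/√222 = 7.6713.
Independent samples, unequal variances: SE_diff = √(SE₁² + SE₂²) = √(265.03514401 + 58.84884369) = 17.9968.
z* = 2.326, so margin of error = 2.326 × 17.9968 = 41.8606.
Difference in means = 888.1 − 853.0 = 35.1000.
35.1000 ± 41.8606 → (-6.76, 76.96).

(-6.76, 76.96)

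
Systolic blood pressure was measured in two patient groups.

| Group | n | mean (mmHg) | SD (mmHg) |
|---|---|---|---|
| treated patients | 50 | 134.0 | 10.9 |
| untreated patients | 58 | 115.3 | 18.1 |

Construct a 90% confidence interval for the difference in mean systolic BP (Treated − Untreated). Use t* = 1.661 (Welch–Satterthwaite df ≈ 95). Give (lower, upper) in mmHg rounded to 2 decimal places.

Standard errors of each mean: 10.9/√50 = 1.5415 and 18.1/√58 = 2.3766.
SE(x̄₁ − x̄₂) = √(1.5415² + 2.3766²) = 2.8327 for independent samples with unequal variances.
With t* = 1.661, the margin is 1.661 × 2.8327 = 4.7051.
x̄₁ − x̄₂ = 134.0 − 115.3 = 18.7000; the interval is 18.7000 ± 4.7051 = (13.99, 23.41).

(13.99, 23.41)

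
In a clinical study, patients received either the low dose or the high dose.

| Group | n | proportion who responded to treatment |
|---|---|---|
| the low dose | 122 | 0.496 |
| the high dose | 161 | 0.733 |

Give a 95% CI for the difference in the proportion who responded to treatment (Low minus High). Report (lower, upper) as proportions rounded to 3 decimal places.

(-0.349, -0.125)

The two standard errors are √(0.4960×0.5040/122) = 0.04527 and √(0.7330×0.2670/161) = 0.03487.
Because the samples are independent, SE_diff = √(0.04527² + 0.03487²) = 0.05714.
Using z* = 1.960 for 95%, ME = 1.960 × 0.05714 = 0.11199.
p̂₁ − p̂₂ = -0.2370; interval -0.2370 ± 0.11199 gives (-0.349, -0.125).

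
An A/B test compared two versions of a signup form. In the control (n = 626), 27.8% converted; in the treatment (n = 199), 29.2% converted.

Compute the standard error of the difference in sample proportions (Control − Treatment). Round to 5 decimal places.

0.03687

Each SE is √(p̂(1−p̂)/n): √(0.2780·0.7220/626) = 0.01791 and √(0.2920·0.7080/199) = 0.03223.
SE(p̂₁ − p̂₂) = √(SE₁² + SE₂²) = √(0.0003207681 + 0.0010387729) = 0.03687, since the two samples are independent.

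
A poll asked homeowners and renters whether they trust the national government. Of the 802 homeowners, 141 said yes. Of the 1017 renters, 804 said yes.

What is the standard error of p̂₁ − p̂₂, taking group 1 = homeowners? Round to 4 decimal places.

p̂₁ = 141/802 = 0.1758 and p̂₂ = 804/1017 = 0.7906.
SE₁ = √(p̂₁(1−p̂₁)/n₁) = √(0.1758·0.8242/802) = 0.01344; SE₂ = √(0.7906·0.2094/1017) = 0.01276.
Independent samples: SE of the difference = √(SE₁² + SE₂²) = √(0.0001806336 + 0.0001628176) = 0.01853.

0.0185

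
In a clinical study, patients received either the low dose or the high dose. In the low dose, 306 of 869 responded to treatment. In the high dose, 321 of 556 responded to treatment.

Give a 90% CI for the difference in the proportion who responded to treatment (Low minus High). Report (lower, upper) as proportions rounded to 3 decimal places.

First, p̂₁ = 306/869 = 0.3521; p̂₂ = 321/556 = 0.5773.
The two standard errors are √(0.3521×0.6479/869) = 0.01620 and √(0.5773×0.4227/556) = 0.02095.
Because the samples are independent, SE_diff = √(0.01620² + 0.02095²) = 0.02648.
Using z* = 1.645 for 90%, ME = 1.645 × 0.02648 = 0.04356.
p̂₁ − p̂₂ = -0.2252; interval -0.2252 ± 0.04356 gives (-0.269, -0.182).

(-0.269, -0.182)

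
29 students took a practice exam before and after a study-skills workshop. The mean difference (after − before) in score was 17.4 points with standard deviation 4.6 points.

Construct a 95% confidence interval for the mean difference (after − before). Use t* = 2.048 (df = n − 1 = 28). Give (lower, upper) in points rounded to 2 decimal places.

(15.65, 19.15)

Paired design: SE = s_d/√n = 4.6/√29 = 0.8542.
t* = 2.048; margin of error = 2.048 × 0.8542 = 1.7494.
17.4 ± 1.7494 → (15.65, 19.15).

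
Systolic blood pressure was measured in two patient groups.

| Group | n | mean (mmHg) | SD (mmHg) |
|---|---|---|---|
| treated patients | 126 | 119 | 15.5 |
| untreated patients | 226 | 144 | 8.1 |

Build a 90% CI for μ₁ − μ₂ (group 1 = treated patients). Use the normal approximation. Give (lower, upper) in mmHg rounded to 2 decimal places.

(-27.44, -22.56)

Standard errors of each mean: 15.5/√126 = 1.3808 and 8.1/√226 = 0.5388.
SE(x̄₁ − x̄₂) = √(1.3808² + 0.5388²) = 1.4822 for independent samples with unequal variances.
With z* = 1.645, the margin is 1.645 × 1.4822 = 2.4382.
x̄₁ − x̄₂ = 119 − 144 = -25.0000; the interval is -25.0000 ± 2.4382 = (-27.44, -22.56).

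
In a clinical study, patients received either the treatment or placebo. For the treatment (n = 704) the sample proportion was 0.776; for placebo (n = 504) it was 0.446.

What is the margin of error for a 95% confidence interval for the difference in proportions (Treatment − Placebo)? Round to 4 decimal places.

SE₁ = √(p̂₁(1−p̂₁)/n₁) = √(0.7760·0.2240/704) = 0.01571; SE₂ = √(0.4460·0.5540/504) = 0.02214.
Independent samples: SE of the difference = √(SE₁² + SE₂²) = √(0.0002468041 + 0.0004901796) = 0.02715.
z* for 95% confidence is 1.960, so the margin of error is 1.960 × 0.02715 = 0.05321.

0.0532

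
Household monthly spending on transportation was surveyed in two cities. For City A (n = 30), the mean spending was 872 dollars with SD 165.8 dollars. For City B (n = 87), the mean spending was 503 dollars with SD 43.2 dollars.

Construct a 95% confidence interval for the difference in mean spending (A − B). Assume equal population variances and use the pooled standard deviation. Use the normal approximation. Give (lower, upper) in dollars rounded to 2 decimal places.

(331.13, 406.87)

s_p = √[((n₁−1)s₁² + (n₂−1)s₂²)/(n₁+n₂−2)] = √[(29·165.8² + 86·43.2²)/115] = 91.2567.
SE = 91.2567·√(1/30 + 1/87) = 19.3213.
With z* = 1.960, margin = 1.960 × 19.3213 = 37.8697.
x̄₁ − x̄₂ = 872 − 503 = 369.0000; interval 369.0000 ± 37.8697 = (331.13, 406.87).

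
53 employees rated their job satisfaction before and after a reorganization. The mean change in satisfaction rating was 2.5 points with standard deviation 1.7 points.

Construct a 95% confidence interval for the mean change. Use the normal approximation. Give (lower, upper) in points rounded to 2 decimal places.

This is a matched-pairs design, so SE = s_d/√n = 1.7/√53 = 0.2335.
Margin = 1.960 × 0.2335 = 0.4577; the interval is 2.5 ± 0.4577 = (2.04, 2.96).

(2.04, 2.96)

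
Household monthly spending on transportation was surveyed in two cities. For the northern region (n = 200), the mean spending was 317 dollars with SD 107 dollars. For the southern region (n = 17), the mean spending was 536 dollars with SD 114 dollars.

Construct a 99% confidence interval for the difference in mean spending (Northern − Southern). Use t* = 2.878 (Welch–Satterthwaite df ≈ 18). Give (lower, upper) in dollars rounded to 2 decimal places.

SE₁ = s₁/√n₁ = 107/√200 = 7.5660; SE₂ = 114/√17 = 27.6491.
Independent samples, unequal variances: SE_diff = √(SE₁² + SE₂²) = √(57.244356 + 764.47273081) = 28.6656.
t* = 2.878, so margin of error = 2.878 × 28.6656 = 82.4996.
Difference in means = 317 − 536 = -219.0000.
-219.0000 ± 82.4996 → (-301.50, -136.50).

(-301.50, -136.50)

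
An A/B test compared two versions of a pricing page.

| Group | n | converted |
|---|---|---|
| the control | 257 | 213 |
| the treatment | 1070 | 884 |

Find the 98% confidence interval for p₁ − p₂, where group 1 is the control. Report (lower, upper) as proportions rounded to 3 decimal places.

(-0.058, 0.064)

Sample proportions: 213/257 = 0.8288, 884/1070 = 0.8262.
Each SE is √(p̂(1−p̂)/n): √(0.8288·0.1712/257) = 0.02350 and √(0.8262·0.1738/1070) = 0.01158.
SE(p̂₁ − p̂₂) = √(SE₁² + SE₂²) = √(0.00055225 + 0.0001340964) = 0.02620, since the two samples are independent.
At 98% confidence z* = 2.326; margin = 2.326 × 0.02620 = 0.06094.
The difference is 0.8288 − 0.8262 = 0.0026, so the interval is 0.0026 ± 0.06094 = (-0.058, 0.064).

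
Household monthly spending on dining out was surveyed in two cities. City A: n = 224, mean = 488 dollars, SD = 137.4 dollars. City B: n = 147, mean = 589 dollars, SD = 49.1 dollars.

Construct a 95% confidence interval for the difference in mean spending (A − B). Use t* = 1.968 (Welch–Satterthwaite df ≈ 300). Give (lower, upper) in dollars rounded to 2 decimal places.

SE₁ = s₁/√n₁ = 137.4/√224 = 9.1804; SE₂ = 49.1/√147 = 4.0497.
Independent samples, unequal variances: SE_diff = √(SE₁² + SE₂²) = √(84.27974416 + 16.40007009) = 10.0339.
t* = 1.968, so margin of error = 1.968 × 10.0339 = 19.7467.
Difference in means = 488 − 589 = -101.0000.
-101.0000 ± 19.7467 → (-120.75, -81.25).

(-120.75, -81.25)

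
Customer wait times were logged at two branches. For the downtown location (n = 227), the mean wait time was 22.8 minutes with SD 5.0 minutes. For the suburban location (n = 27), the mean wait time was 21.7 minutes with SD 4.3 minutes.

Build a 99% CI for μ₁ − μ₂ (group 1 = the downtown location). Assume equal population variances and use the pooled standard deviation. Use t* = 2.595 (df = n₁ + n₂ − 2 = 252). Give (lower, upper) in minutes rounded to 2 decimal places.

s_p = √[((n₁−1)s₁² + (n₂−1)s₂²)/(n₁+n₂−2)] = √[(226·5.0² + 26·4.3²)/252] = 4.9324.
SE = 4.9324·√(1/227 + 1/27) = 1.0041.
With t* = 2.595, margin = 2.595 × 1.0041 = 2.6056.
x̄₁ − x̄₂ = 22.8 − 21.7 = 1.1000; interval 1.1000 ± 2.6056 = (-1.51, 3.71).

(-1.51, 3.71)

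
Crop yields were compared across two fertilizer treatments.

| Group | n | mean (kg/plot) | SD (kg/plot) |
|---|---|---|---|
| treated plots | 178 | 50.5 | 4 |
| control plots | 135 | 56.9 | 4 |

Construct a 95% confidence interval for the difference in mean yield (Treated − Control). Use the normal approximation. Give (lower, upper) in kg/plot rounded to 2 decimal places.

Per-group SEs: s₁/√n₁ = 4/√178 = 0.2998, s₂/√n₂ = 4/√135 = 0.3443.
Unpooled SE of the difference: √(0.08988004 + 0.11854249) = 0.4565.
Margin of error = z* · SE = 1.960 × 0.4565 = 0.8947.
x̄₁ − x̄₂ = 50.5 − 56.9 = -6.4000.
CI: -6.4000 ± 0.8947 = (-7.29, -5.51).

(-7.29, -5.51)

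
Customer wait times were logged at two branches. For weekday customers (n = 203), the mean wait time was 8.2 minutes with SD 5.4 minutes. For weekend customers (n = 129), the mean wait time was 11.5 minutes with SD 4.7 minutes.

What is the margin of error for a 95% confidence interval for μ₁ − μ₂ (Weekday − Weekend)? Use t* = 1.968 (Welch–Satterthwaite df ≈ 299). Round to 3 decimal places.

1.104

Per-group SEs: s₁/√n₁ = 5.4/√203 = 0.3790, s₂/√n₂ = 4.7/√129 = 0.4138.
Unpooled SE of the difference: √(0.143641 + 0.17123044) = 0.5611.
Margin of error = t* · SE = 1.968 × 0.5611 = 1.1042.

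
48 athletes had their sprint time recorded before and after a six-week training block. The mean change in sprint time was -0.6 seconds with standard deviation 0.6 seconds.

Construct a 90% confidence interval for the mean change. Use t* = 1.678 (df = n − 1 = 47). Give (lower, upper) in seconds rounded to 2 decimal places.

Paired design: SE = s_d/√n = 0.6/√48 = 0.0866.
t* = 1.678; margin of error = 1.678 × 0.0866 = 0.1453.
-0.6 ± 0.1453 → (-0.75, -0.45).

(-0.75, -0.45)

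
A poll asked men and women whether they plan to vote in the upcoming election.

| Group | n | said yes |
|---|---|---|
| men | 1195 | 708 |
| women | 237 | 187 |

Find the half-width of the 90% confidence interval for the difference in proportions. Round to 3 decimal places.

Sample proportions: 708/1195 = 0.5925, 187/237 = 0.7890.
Each SE is √(p̂(1−p̂)/n): √(0.5925·0.4075/1195) = 0.01421 and √(0.7890·0.2110/237) = 0.02650.
SE(p̂₁ − p̂₂) = √(SE₁² + SE₂²) = √(0.0002019241 + 0.00070225) = 0.03007, since the two samples are independent.
At 90% confidence z* = 1.645; margin = 1.645 × 0.03007 = 0.04947.

0.049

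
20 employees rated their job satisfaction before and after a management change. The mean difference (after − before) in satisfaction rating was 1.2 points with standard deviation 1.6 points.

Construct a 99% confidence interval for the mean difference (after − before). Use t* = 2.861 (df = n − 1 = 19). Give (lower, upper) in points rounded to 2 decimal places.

Paired design: SE = s_d/√n = 1.6/√20 = 0.3578.
t* = 2.861; margin of error = 2.861 × 0.3578 = 1.0237.
1.2 ± 1.0237 → (0.18, 2.22).

(0.18, 2.22)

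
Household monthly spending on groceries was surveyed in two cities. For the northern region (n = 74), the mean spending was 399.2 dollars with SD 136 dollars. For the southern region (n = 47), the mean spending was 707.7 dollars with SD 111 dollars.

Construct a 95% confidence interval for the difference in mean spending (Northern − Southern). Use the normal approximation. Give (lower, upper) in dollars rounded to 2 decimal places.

(-352.85, -264.15)

Per-group SEs: s₁/√n₁ = 136/√74 = 15.8097, s₂/√n₂ = 111/√47 = 16.1910.
Unpooled SE of the difference: √(249.94661409 + 262.148481) = 22.6295.
Margin of error = z* · SE = 1.960 × 22.6295 = 44.3538.
x̄₁ − x̄₂ = 399.2 − 707.7 = -308.5000.
CI: -308.5000 ± 44.3538 = (-352.85, -264.15).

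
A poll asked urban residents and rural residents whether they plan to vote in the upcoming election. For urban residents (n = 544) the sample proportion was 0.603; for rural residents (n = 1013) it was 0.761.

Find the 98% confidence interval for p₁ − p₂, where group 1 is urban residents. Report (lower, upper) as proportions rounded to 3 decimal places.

(-0.216, -0.100)

Each SE is √(p̂(1−p̂)/n): √(0.6030·0.3970/544) = 0.02098 and √(0.7610·0.2390/1013) = 0.01340.
SE(p̂₁ − p̂₂) = √(SE₁² + SE₂²) = √(0.0004401604 + 0.00017956) = 0.02489, since the two samples are independent.
At 98% confidence z* = 2.326; margin = 2.326 × 0.02489 = 0.05789.
The difference is 0.6030 − 0.7610 = -0.1580, so the interval is -0.1580 ± 0.05789 = (-0.216, -0.100).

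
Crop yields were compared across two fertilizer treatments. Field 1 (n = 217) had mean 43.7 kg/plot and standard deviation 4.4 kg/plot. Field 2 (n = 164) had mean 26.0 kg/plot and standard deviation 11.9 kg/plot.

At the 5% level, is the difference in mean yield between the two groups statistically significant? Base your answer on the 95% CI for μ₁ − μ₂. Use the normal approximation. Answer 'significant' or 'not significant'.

Per-group SEs: s₁/√n₁ = 4.4/√217 = 0.2987, s₂/√n₂ = 11.9/√164 = 0.9292.
Unpooled SE of the difference: √(0.08922169 + 0.86341264) = 0.9760.
Margin of error = z* · SE = 1.960 × 0.9760 = 1.9130.
x̄₁ − x̄₂ = 43.7 − 26.0 = 17.7000.
CI: 17.7000 ± 1.9130 = (15.7870, 19.6130).
The interval (15.7870, 19.6130) does not contain 0, so the difference is significant.

significant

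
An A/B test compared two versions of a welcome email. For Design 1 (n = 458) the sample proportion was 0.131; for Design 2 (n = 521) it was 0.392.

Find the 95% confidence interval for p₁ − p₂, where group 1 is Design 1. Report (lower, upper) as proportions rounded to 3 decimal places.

SE₁ = √(p̂₁(1−p̂₁)/n₁) = √(0.1310·0.8690/458) = 0.01577; SE₂ = √(0.3920·0.6080/521) = 0.02139.
Independent samples: SE of the difference = √(SE₁² + SE₂²) = √(0.0002486929 + 0.0004575321) = 0.02657.
z* for 95% confidence is 1.960, so the margin of error is 1.960 × 0.02657 = 0.05208.
Point estimate p̂₁ − p̂₂ = 0.1310 − 0.3920 = -0.2610.
-0.2610 ± 0.05208 → (-0.313, -0.209).

(-0.313, -0.209)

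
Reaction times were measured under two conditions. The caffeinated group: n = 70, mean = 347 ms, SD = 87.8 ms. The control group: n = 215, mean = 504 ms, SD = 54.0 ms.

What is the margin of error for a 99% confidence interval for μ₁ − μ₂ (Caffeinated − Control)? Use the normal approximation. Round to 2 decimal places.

SE₁ = s₁/√n₁ = 87.8/√70 = 10.4941; SE₂ = 54.0/√215 = 3.6828.
Independent samples, unequal variances: SE_diff = √(SE₁² + SE₂²) = √(110.12613481 + 13.56301584) = 11.1216.
z* = 2.576, so margin of error = 2.576 × 11.1216 = 28.6492.

28.65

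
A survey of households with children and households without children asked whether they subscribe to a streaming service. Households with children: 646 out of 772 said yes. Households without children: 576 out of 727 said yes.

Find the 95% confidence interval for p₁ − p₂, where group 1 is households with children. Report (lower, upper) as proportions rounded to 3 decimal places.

p̂₁ = 646/772 = 0.8368 and p̂₂ = 576/727 = 0.7923.
SE₁ = √(p̂₁(1−p̂₁)/n₁) = √(0.8368·0.1632/772) = 0.01330; SE₂ = √(0.7923·0.2077/727) = 0.01505.
Independent samples: SE of the difference = √(SE₁² + SE₂²) = √(0.00017689 + 0.0002265025) = 0.02008.
z* for 95% confidence is 1.960, so the margin of error is 1.960 × 0.02008 = 0.03936.
Point estimate p̂₁ − p̂₂ = 0.8368 − 0.7923 = 0.0445.
0.0445 ± 0.03936 → (0.005, 0.084).

(0.005, 0.084)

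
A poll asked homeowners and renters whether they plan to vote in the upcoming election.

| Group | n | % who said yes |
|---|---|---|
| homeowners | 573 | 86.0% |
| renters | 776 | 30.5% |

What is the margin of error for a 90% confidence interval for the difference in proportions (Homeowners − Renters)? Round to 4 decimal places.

SE₁ = √(p̂₁(1−p̂₁)/n₁) = √(0.8600·0.1400/573) = 0.01450; SE₂ = √(0.3050·0.6950/776) = 0.01653.
Independent samples: SE of the difference = √(SE₁² + SE₂²) = √(0.00021025 + 0.0002732409) = 0.02199.
z* for 90% confidence is 1.645, so the margin of error is 1.645 × 0.02199 = 0.03617.

0.0362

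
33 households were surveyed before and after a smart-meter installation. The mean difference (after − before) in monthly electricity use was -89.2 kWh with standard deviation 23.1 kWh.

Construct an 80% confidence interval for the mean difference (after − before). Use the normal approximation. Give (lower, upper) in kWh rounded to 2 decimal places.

Paired design: SE = s_d/√n = 23.1/√33 = 4.0212.
z* = 1.282; margin of error = 1.282 × 4.0212 = 5.1552.
-89.2 ± 5.1552 → (-94.36, -84.04).

(-94.36, -84.04)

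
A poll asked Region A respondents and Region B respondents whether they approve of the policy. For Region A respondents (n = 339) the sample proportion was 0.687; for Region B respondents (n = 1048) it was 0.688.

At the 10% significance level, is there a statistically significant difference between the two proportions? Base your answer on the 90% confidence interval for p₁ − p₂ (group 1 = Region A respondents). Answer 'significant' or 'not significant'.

not significant

The two standard errors are √(0.6870×0.3130/339) = 0.02519 and √(0.6880×0.3120/1048) = 0.01431.
Because the samples are independent, SE_diff = √(0.02519² + 0.01431²) = 0.02897.
Using z* = 1.645 for 90%, ME = 1.645 × 0.02897 = 0.04766.
p̂₁ − p̂₂ = -0.0010; interval -0.0010 ± 0.04766 gives (-0.04866, 0.04666).
The interval (-0.04866, 0.04666) contains 0, so the difference is not significant.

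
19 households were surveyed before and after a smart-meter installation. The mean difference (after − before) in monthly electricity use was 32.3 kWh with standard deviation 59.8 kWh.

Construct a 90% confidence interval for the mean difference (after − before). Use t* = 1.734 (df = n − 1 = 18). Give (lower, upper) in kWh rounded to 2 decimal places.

(8.51, 56.09)

Paired design: SE = s_d/√n = 59.8/√19 = 13.7191.
t* = 1.734; margin of error = 1.734 × 13.7191 = 23.7889.
32.3 ± 23.7889 → (8.51, 56.09).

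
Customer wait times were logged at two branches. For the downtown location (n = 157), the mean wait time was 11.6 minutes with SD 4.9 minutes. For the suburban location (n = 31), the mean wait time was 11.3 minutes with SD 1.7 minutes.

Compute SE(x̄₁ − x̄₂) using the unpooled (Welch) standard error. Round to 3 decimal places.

0.496

SE₁ = s₁/√n₁ = 4.9/√157 = 0.3911; SE₂ = 1.7/√31 = 0.3053.
Independent samples, unequal variances: SE_diff = √(SE₁² + SE₂²) = √(0.15295921 + 0.09320809) = 0.4962.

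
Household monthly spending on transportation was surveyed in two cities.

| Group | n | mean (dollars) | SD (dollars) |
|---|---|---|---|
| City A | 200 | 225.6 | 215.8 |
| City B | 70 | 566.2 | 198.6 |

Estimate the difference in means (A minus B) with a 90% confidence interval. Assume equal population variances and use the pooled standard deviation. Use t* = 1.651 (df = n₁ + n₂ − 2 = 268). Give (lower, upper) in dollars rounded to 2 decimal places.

(-389.09, -292.11)

Pooled variance s_p² = [199·215.8² + 69·198.6²] / (200+70−2) = 44734.5284, so s_p = 211.5054.
SE_diff = s_p·√(1/n₁ + 1/n₂) = 211.5054·√(1/200 + 1/70) = 29.3724.
t* = 1.651; margin = 1.651 × 29.3724 = 48.4938.
Difference = 225.6 − 566.2 = -340.6000.
-340.6000 ± 48.4938 → (-389.09, -292.11).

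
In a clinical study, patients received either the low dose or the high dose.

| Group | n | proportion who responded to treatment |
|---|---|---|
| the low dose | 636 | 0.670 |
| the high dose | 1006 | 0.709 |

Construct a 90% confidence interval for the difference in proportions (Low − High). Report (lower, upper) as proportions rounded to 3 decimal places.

(-0.078, 0.000)

Each SE is √(p̂(1−p̂)/n): √(0.6700·0.3300/636) = 0.01865 and √(0.7090·0.2910/1006) = 0.01432.
SE(p̂₁ − p̂₂) = √(SE₁² + SE₂²) = √(0.0003478225 + 0.0002050624) = 0.02351, since the two samples are independent.
At 90% confidence z* = 1.645; margin = 1.645 × 0.02351 = 0.03867.
The difference is 0.6700 − 0.7090 = -0.0390, so the interval is -0.0390 ± 0.03867 = (-0.078, 0.000).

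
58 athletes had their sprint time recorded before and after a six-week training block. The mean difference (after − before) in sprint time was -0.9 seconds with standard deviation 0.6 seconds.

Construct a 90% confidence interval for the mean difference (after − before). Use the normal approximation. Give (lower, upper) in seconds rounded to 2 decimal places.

(-1.03, -0.77)

Paired design: SE = s_d/√n = 0.6/√58 = 0.0788.
z* = 1.645; margin of error = 1.645 × 0.0788 = 0.1296.
-0.9 ± 0.1296 → (-1.03, -0.77).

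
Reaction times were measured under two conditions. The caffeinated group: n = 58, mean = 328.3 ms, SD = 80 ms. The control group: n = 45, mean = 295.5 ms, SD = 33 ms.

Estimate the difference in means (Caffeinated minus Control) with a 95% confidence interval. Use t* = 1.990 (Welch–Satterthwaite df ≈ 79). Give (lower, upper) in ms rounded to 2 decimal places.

(9.72, 55.88)

Per-group SEs: s₁/√n₁ = 80/√58 = 10.5045, s₂/√n₂ = 33/√45 = 4.9193.
Unpooled SE of the difference: √(110.34452025 + 24.19951249) = 11.5993.
Margin of error = t* · SE = 1.990 × 11.5993 = 23.0826.
x̄₁ − x̄₂ = 328.3 − 295.5 = 32.8000.
CI: 32.8000 ± 23.0826 = (9.72, 55.88).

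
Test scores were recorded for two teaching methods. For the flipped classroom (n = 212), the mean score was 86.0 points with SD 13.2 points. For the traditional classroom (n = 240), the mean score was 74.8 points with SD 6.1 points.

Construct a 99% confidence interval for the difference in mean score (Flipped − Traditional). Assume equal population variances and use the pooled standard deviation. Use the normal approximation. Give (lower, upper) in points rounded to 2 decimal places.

s_p = √[((n₁−1)s₁² + (n₂−1)s₂²)/(n₁+n₂−2)] = √[(211·13.2² + 239·6.1²)/450] = 10.0728.
SE = 10.0728·√(1/212 + 1/240) = 0.9494.
With z* = 2.576, margin = 2.576 × 0.9494 = 2.4457.
x̄₁ − x̄₂ = 86.0 − 74.8 = 11.2000; interval 11.2000 ± 2.4457 = (8.75, 13.65).

(8.75, 13.65)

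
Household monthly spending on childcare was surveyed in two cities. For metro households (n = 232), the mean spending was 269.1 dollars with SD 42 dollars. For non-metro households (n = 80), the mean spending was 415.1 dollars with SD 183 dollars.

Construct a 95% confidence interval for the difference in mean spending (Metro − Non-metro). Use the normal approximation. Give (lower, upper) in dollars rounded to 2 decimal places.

(-186.46, -105.54)

Standard errors of each mean: 42/√232 = 2.7574 and 183/√80 = 20.4600.
SE(x̄₁ − x̄₂) = √(2.7574² + 20.4600²) = 20.6450 for independent samples with unequal variances.
With z* = 1.960, the margin is 1.960 × 20.6450 = 40.4642.
x̄₁ − x̄₂ = 269.1 − 415.1 = -146.0000; the interval is -146.0000 ± 40.4642 = (-186.46, -105.54).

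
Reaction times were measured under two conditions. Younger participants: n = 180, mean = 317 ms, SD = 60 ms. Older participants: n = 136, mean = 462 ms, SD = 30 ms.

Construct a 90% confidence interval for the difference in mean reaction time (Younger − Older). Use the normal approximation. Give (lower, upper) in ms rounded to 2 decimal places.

SE₁ = s₁/√n₁ = 60/√180 = 4.4721; SE₂ = 30/√136 = 2.5725.
Independent samples, unequal variances: SE_diff = √(SE₁² + SE₂²) = √(19.99967841 + 6.61775625) = 5.1592.
z* = 1.645, so margin of error = 1.645 × 5.1592 = 8.4869.
Difference in means = 317 − 462 = -145.0000.
-145.0000 ± 8.4869 → (-153.49, -136.51).

(-153.49, -136.51)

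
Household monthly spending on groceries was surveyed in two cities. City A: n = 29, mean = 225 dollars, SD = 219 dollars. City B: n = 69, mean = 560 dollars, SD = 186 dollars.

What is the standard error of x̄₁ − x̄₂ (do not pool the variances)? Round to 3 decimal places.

46.424

SE₁ = s₁/√n₁ = 219/√29 = 40.6673; SE₂ = 186/√69 = 22.3918.
Independent samples, unequal variances: SE_diff = √(SE₁² + SE₂²) = √(1653.82928929 + 501.39270724) = 46.4244.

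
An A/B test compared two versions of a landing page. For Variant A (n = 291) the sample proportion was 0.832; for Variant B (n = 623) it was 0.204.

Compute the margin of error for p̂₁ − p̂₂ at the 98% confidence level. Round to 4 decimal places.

0.0633

The two standard errors are √(0.8320×0.1680/291) = 0.02192 and √(0.2040×0.7960/623) = 0.01614.
Because the samples are independent, SE_diff = √(0.02192² + 0.01614²) = 0.02722.
Using z* = 2.326 for 98%, ME = 2.326 × 0.02722 = 0.06331.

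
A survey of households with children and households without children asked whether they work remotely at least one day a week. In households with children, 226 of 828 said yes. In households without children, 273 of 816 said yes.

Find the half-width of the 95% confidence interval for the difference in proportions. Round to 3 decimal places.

0.044

Sample proportions: 226/828 = 0.2729, 273/816 = 0.3346.
Each SE is √(p̂(1−p̂)/n): √(0.2729·0.7271/828) = 0.01548 and √(0.3346·0.6654/816) = 0.01652.
SE(p̂₁ − p̂₂) = √(SE₁² + SE₂²) = √(0.0002396304 + 0.0002729104) = 0.02264, since the two samples are independent.
At 95% confidence z* = 1.960; margin = 1.960 × 0.02264 = 0.04437.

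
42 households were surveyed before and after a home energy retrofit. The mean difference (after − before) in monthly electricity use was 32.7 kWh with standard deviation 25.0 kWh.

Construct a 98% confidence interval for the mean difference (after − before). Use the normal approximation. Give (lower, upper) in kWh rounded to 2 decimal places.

This is a matched-pairs design, so SE = s_d/√n = 25.0/√42 = 3.8576.
Margin = 2.326 × 3.8576 = 8.9728; the interval is 32.7 ± 8.9728 = (23.73, 41.67).

(23.73, 41.67)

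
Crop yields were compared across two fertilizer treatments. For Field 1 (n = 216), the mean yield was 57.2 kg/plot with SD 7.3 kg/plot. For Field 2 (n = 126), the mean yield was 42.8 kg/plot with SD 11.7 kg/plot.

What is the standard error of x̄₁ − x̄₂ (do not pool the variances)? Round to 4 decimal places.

SE₁ = s₁/√n₁ = 7.3/√216 = 0.4967; SE₂ = 11.7/√126 = 1.0423.
Independent samples, unequal variances: SE_diff = √(SE₁² + SE₂²) = √(0.24671089 + 1.08638929) = 1.1546.

1.1546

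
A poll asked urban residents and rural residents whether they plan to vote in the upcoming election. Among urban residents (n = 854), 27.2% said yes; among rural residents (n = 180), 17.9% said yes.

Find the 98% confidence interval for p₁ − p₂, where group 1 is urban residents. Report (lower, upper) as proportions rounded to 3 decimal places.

(0.018, 0.168)

The two standard errors are √(0.2720×0.7280/854) = 0.01523 and √(0.1790×0.8210/180) = 0.02857.
Because the samples are independent, SE_diff = √(0.01523² + 0.02857²) = 0.03238.
Using z* = 2.326 for 98%, ME = 2.326 × 0.03238 = 0.07532.
p̂₁ − p̂₂ = 0.0930; interval 0.0930 ± 0.07532 gives (0.018, 0.168).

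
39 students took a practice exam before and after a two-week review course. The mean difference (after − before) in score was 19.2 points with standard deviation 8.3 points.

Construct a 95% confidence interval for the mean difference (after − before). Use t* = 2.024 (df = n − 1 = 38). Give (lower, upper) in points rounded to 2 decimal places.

Paired design: SE = s_d/√n = 8.3/√39 = 1.3291.
t* = 2.024; margin of error = 2.024 × 1.3291 = 2.6901.
19.2 ± 2.6901 → (16.51, 21.89).

(16.51, 21.89)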